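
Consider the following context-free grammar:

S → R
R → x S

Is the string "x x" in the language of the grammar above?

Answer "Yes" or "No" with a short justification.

No - no valid derivation exists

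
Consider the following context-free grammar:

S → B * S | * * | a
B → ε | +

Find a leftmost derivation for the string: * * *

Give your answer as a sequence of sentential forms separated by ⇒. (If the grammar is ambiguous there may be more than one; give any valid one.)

S ⇒ B * S ⇒ * S ⇒ * * *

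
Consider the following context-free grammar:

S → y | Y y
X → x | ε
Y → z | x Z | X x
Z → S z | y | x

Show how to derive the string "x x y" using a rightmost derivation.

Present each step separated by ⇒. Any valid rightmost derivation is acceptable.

S ⇒ Y y ⇒ x Z y ⇒ x x y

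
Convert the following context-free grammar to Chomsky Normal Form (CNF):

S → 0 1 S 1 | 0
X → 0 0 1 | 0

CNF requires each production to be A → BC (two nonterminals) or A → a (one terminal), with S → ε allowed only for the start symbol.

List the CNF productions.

T0 → 0; T1 → 1; S → 0; X → 0; S → T0 X0; X0 → T1 X1; X1 → S T1; X → T0 X2; X2 → T0 T1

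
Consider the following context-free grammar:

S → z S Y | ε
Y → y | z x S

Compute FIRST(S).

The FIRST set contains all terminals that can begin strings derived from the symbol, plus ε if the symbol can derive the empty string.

We compute FIRST(S) using the standard algorithm.
FIRST(S) = {z, ε}
FIRST(Y) = {y, z}
Therefore, FIRST(S) = {z, ε}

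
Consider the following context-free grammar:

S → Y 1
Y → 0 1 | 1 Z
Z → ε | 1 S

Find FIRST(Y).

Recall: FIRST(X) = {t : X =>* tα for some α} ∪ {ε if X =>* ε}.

We compute FIRST(Y) using the standard algorithm.
FIRST(S) = {0, 1}
FIRST(Y) = {0, 1}
FIRST(Z) = {1, ε}
Therefore, FIRST(Y) = {0, 1}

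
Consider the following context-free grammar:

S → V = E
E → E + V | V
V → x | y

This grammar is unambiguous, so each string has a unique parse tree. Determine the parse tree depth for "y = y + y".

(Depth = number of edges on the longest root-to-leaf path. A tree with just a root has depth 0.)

4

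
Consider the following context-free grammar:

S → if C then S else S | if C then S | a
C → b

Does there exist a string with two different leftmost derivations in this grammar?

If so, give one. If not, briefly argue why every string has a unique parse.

Yes - the string 'if b then if b then if b then a else a' has two distinct leftmost derivations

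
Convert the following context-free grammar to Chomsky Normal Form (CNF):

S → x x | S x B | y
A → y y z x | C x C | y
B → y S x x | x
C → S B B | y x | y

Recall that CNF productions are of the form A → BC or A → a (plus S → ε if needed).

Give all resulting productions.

TX → x; S → y; TY → y; TZ → z; A → y; B → x; C → y; S → TX TX; S → S X0; X0 → TX B; A → TY X1; X1 → TY X2; X2 → TZ TX; A → C X3; X3 → TX C; B → TY X4; X4 → S X5; X5 → TX TX; C → S X6; X6 → B B; C → TY TX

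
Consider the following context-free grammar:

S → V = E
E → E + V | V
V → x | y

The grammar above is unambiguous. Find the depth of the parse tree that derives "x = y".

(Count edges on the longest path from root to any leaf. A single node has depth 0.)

3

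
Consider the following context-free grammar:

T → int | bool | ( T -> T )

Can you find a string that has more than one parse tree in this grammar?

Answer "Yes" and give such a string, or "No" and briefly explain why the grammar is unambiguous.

No - the grammar is unambiguous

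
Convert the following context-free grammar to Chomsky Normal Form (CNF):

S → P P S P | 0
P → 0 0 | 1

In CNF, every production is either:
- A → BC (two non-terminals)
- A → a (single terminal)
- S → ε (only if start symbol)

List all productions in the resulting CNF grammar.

S → 0; T0 → 0; P → 1; S → P X0; X0 → P X1; X1 → S P; P → T0 T0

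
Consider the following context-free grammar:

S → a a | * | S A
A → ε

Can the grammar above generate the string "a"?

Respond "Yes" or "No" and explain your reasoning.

No - no valid derivation exists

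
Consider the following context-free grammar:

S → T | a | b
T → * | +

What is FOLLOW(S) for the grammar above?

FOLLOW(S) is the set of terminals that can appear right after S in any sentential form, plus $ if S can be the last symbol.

We compute FOLLOW(S) using the standard algorithm.
FOLLOW(S) starts with {$}.
FIRST(S) = {*, +, a, b}
FIRST(T) = {*, +}
FOLLOW(S) = {$}
FOLLOW(T) = {$}
Therefore, FOLLOW(S) = {$}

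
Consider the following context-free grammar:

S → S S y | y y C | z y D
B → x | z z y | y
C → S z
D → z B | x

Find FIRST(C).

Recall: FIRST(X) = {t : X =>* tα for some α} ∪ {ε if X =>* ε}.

We compute FIRST(C) using the standard algorithm.
FIRST(B) = {x, y, z}
FIRST(C) = {y, z}
FIRST(D) = {x, z}
FIRST(S) = {y, z}
Therefore, FIRST(C) = {y, z}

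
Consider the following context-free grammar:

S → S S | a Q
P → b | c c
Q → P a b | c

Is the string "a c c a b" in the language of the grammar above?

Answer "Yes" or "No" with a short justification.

Yes - a valid derivation exists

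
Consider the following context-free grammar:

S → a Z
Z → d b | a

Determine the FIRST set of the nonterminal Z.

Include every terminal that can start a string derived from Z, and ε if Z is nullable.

We compute FIRST(Z) using the standard algorithm.
FIRST(S) = {a}
FIRST(Z) = {a, d}
Therefore, FIRST(Z) = {a, d}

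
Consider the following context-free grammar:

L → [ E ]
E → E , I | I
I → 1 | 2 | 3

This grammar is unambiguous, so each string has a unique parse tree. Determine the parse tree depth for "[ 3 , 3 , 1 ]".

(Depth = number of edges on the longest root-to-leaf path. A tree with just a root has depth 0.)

5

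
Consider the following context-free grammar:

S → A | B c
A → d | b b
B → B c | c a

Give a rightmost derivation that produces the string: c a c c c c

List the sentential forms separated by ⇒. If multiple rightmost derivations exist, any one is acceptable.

S ⇒ B c ⇒ B c c ⇒ B c c c ⇒ B c c c c ⇒ c a c c c c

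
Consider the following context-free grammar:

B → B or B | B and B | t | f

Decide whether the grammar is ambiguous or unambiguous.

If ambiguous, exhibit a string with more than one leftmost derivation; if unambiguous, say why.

Ambiguous - the string 't or f or t and f or t' has two distinct leftmost derivations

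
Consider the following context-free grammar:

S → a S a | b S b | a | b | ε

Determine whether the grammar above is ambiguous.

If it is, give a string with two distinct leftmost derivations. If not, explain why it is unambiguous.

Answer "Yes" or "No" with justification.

No - the grammar is unambiguous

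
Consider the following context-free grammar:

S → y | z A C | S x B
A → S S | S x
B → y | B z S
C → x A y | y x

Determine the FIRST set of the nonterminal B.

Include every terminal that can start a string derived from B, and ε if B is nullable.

We compute FIRST(B) using the standard algorithm.
FIRST(A) = {y, z}
FIRST(B) = {y}
FIRST(C) = {x, y}
FIRST(S) = {y, z}
Therefore, FIRST(B) = {y}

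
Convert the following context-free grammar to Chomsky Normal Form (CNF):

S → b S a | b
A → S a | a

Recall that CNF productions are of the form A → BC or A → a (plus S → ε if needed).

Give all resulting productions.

TB → b; TA → a; S → b; A → a; S → TB X0; X0 → S TA; A → S TA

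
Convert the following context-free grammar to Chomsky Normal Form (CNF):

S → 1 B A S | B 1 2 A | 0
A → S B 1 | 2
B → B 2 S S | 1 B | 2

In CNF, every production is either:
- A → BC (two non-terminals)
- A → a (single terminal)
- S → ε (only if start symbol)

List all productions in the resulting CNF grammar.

T1 → 1; T2 → 2; S → 0; A → 2; B → 2; S → T1 X0; X0 → B X1; X1 → A S; S → B X2; X2 → T1 X3; X3 → T2 A; A → S X4; X4 → B T1; B → B X5; X5 → T2 X6; X6 → S S; B → T1 B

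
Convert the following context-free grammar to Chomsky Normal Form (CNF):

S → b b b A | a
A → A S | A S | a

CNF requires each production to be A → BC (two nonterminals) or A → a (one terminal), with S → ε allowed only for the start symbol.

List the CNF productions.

TB → b; S → a; A → a; S → TB X0; X0 → TB X1; X1 → TB A; A → A S; A → A S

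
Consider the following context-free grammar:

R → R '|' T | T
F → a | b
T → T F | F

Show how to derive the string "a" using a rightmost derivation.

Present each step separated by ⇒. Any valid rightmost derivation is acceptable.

R ⇒ T ⇒ F ⇒ a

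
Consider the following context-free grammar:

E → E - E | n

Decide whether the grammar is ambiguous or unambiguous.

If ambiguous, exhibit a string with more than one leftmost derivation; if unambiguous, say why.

Ambiguous - the string 'n - n - n - n - n - n' has two distinct leftmost derivations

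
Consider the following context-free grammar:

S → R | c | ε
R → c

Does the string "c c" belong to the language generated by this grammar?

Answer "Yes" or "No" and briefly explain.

No - no valid derivation exists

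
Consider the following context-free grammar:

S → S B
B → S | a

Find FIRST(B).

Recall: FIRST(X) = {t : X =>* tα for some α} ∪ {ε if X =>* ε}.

We compute FIRST(B) using the standard algorithm.
FIRST(B) = {a}
FIRST(S) = {}
Therefore, FIRST(B) = {a}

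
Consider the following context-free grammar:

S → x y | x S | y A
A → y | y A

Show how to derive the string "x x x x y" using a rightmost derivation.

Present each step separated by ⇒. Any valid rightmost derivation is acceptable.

S ⇒ x S ⇒ x x S ⇒ x x x S ⇒ x x x x y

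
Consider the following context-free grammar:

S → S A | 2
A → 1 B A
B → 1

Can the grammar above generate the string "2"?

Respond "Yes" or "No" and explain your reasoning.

Yes - a valid derivation exists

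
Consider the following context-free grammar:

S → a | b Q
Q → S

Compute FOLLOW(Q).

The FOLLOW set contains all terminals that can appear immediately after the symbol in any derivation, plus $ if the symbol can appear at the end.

We compute FOLLOW(Q) using the standard algorithm.
FOLLOW(S) starts with {$}.
FIRST(Q) = {a, b}
FIRST(S) = {a, b}
FOLLOW(Q) = {$}
FOLLOW(S) = {$}
Therefore, FOLLOW(Q) = {$}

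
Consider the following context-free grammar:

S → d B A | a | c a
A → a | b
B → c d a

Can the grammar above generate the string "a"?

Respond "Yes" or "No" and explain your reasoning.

Yes - a valid derivation exists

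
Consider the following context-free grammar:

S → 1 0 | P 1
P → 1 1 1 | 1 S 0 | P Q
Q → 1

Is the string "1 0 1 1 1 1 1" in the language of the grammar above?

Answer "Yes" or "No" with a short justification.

No - no valid derivation exists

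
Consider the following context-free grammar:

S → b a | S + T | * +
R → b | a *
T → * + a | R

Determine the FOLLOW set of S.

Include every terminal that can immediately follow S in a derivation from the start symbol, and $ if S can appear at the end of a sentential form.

We compute FOLLOW(S) using the standard algorithm.
FOLLOW(S) starts with {$}.
FIRST(R) = {a, b}
FIRST(S) = {*, b}
FIRST(T) = {*, a, b}
FOLLOW(R) = {$, +}
FOLLOW(S) = {$, +}
FOLLOW(T) = {$, +}
Therefore, FOLLOW(S) = {$, +}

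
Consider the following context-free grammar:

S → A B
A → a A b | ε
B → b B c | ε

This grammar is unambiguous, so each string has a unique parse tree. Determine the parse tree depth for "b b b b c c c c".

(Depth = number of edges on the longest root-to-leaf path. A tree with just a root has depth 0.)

6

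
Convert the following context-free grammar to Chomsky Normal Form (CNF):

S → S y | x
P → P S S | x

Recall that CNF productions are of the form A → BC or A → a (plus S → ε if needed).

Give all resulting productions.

TY → y; S → x; P → x; S → S TY; P → P X0; X0 → S S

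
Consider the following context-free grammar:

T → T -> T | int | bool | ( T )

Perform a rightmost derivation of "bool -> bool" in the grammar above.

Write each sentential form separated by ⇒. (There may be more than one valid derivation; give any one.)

T ⇒ T -> T ⇒ T -> bool ⇒ bool -> bool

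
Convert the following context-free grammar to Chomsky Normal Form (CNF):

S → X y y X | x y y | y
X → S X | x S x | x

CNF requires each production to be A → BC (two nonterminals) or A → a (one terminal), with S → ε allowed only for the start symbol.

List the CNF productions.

TY → y; TX → x; S → y; X → x; S → X X0; X0 → TY X1; X1 → TY X; S → TX X2; X2 → TY TY; X → S X; X → TX X3; X3 → S TX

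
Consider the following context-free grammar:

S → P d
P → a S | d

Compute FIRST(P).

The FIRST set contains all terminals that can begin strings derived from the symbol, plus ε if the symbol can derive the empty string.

We compute FIRST(P) using the standard algorithm.
FIRST(P) = {a, d}
FIRST(S) = {a, d}
Therefore, FIRST(P) = {a, d}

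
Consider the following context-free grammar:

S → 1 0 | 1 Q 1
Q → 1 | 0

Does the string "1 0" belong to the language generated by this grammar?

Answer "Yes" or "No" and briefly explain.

Yes - a valid derivation exists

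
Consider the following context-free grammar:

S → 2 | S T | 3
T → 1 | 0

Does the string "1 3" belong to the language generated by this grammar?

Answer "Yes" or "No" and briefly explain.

No - no valid derivation exists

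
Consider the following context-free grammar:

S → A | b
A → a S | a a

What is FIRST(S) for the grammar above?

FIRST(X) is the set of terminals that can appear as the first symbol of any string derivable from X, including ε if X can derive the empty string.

We compute FIRST(S) using the standard algorithm.
FIRST(A) = {a}
FIRST(S) = {a, b}
Therefore, FIRST(S) = {a, b}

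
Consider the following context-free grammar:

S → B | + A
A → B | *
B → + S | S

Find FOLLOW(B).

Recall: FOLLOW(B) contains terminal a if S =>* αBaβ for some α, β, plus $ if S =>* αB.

We compute FOLLOW(B) using the standard algorithm.
FOLLOW(S) starts with {$}.
FIRST(A) = {*, +}
FIRST(B) = {+}
FIRST(S) = {+}
FOLLOW(A) = {$}
FOLLOW(B) = {$}
FOLLOW(S) = {$}
Therefore, FOLLOW(B) = {$}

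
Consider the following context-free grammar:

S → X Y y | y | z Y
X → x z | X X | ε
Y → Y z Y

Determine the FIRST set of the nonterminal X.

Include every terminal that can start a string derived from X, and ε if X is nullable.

We compute FIRST(X) using the standard algorithm.
FIRST(S) = {x, y, z}
FIRST(X) = {x, ε}
FIRST(Y) = {}
Therefore, FIRST(X) = {x, ε}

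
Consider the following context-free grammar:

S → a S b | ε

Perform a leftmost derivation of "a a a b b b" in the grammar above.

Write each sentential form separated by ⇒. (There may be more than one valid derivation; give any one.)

S ⇒ a S b ⇒ a a S b b ⇒ a a a S b b b ⇒ a a a b b b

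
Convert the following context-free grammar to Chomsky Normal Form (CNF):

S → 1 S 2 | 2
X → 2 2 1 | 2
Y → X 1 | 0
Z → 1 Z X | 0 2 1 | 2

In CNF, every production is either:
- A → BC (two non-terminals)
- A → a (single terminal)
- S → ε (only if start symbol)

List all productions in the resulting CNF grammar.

T1 → 1; T2 → 2; S → 2; X → 2; Y → 0; T0 → 0; Z → 2; S → T1 X0; X0 → S T2; X → T2 X1; X1 → T2 T1; Y → X T1; Z → T1 X2; X2 → Z X; Z → T0 X3; X3 → T2 T1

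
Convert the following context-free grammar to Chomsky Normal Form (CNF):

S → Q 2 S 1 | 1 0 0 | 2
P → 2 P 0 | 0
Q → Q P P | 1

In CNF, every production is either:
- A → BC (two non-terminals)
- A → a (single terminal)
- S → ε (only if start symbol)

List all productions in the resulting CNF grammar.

T2 → 2; T1 → 1; T0 → 0; S → 2; P → 0; Q → 1; S → Q X0; X0 → T2 X1; X1 → S T1; S → T1 X2; X2 → T0 T0; P → T2 X3; X3 → P T0; Q → Q X4; X4 → P P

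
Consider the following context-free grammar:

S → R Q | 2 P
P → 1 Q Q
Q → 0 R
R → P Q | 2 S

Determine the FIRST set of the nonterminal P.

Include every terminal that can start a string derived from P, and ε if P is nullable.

We compute FIRST(P) using the standard algorithm.
FIRST(P) = {1}
FIRST(Q) = {0}
FIRST(R) = {1, 2}
FIRST(S) = {1, 2}
Therefore, FIRST(P) = {1}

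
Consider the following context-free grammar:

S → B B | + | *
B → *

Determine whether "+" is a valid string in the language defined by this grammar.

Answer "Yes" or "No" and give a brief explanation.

Yes - a valid derivation exists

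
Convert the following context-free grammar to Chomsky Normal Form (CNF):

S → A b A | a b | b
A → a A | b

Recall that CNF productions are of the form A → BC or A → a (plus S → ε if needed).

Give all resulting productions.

TB → b; TA → a; S → b; A → b; S → A X0; X0 → TB A; S → TA TB; A → TA A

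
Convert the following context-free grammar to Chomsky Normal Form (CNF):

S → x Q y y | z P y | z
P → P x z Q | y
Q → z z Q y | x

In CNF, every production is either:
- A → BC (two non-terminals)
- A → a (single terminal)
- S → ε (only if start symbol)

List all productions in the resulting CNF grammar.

TX → x; TY → y; TZ → z; S → z; P → y; Q → x; S → TX X0; X0 → Q X1; X1 → TY TY; S → TZ X2; X2 → P TY; P → P X3; X3 → TX X4; X4 → TZ Q; Q → TZ X5; X5 → TZ X6; X6 → Q TY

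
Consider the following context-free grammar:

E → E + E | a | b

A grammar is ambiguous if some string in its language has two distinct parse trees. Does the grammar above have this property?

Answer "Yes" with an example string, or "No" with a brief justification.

Yes - the string 'a + a + a + a + a' has two distinct parse trees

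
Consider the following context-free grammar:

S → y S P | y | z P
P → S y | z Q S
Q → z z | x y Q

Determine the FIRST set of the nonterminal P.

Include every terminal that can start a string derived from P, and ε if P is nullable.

We compute FIRST(P) using the standard algorithm.
FIRST(P) = {y, z}
FIRST(Q) = {x, z}
FIRST(S) = {y, z}
Therefore, FIRST(P) = {y, z}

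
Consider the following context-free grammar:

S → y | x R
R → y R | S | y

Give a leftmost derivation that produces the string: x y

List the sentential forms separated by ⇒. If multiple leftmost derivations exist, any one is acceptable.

S ⇒ x R ⇒ x S ⇒ x y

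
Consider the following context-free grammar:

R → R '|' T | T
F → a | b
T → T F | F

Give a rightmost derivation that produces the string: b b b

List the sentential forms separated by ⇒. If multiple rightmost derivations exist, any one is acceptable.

R ⇒ T ⇒ T F ⇒ T b ⇒ T F b ⇒ T b b ⇒ F b b ⇒ b b b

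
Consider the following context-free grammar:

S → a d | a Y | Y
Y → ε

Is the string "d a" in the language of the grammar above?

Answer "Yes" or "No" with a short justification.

No - no valid derivation exists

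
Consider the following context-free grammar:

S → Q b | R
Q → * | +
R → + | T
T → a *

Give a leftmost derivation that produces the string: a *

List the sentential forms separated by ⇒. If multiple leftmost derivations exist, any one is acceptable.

S ⇒ R ⇒ T ⇒ a *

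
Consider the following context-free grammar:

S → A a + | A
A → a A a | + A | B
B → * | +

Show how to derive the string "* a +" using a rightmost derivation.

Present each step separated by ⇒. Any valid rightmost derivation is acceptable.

S ⇒ A a + ⇒ B a + ⇒ * a +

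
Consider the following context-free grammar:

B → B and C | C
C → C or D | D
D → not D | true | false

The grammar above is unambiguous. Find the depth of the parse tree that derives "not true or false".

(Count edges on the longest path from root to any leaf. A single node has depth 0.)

5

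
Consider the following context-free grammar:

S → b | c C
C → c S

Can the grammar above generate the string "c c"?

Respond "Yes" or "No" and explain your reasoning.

No - no valid derivation exists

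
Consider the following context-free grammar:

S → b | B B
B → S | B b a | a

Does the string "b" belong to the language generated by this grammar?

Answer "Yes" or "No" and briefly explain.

Yes - a valid derivation exists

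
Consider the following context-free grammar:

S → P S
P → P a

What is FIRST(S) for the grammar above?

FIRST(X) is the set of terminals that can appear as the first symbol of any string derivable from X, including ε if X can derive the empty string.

We compute FIRST(S) using the standard algorithm.
FIRST(P) = {}
FIRST(S) = {}
Therefore, FIRST(S) = {}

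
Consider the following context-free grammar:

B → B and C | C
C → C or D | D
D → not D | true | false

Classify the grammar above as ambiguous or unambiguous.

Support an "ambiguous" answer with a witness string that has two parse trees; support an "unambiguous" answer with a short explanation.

Unambiguous - every string in the language has a unique parse tree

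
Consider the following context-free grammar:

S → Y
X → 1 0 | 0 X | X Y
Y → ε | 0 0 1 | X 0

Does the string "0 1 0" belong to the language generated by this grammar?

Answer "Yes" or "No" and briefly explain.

No - no valid derivation exists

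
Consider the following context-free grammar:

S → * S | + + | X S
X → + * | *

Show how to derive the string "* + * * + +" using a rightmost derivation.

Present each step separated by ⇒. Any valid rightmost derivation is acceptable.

S ⇒ * S ⇒ * X S ⇒ * X * S ⇒ * X * + + ⇒ * + * * + +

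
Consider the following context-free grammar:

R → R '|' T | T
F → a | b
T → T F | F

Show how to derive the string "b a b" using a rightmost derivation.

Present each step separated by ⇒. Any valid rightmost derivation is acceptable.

R ⇒ T ⇒ T F ⇒ T b ⇒ T F b ⇒ T a b ⇒ F a b ⇒ b a b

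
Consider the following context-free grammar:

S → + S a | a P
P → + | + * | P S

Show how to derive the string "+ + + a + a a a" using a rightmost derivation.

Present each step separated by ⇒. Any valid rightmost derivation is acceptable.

S ⇒ + S a ⇒ + + S a a ⇒ + + + S a a a ⇒ + + + a P a a a ⇒ + + + a + a a a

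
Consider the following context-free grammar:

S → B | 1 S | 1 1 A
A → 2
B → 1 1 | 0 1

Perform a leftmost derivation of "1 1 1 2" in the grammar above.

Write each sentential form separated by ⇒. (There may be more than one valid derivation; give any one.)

S ⇒ 1 S ⇒ 1 1 1 A ⇒ 1 1 1 2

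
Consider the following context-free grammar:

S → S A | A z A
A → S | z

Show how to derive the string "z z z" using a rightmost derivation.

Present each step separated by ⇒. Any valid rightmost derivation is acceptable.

S ⇒ A z A ⇒ A z z ⇒ z z z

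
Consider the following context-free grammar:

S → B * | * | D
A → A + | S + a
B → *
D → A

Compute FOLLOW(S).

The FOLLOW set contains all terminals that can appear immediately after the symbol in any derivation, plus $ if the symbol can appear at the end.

We compute FOLLOW(S) using the standard algorithm.
FOLLOW(S) starts with {$}.
FIRST(A) = {*}
FIRST(B) = {*}
FIRST(D) = {*}
FIRST(S) = {*}
FOLLOW(A) = {$, +}
FOLLOW(B) = {*}
FOLLOW(D) = {$, +}
FOLLOW(S) = {$, +}
Therefore, FOLLOW(S) = {$, +}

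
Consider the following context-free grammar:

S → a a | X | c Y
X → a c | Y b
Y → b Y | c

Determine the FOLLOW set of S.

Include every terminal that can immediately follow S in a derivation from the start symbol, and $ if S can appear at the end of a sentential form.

We compute FOLLOW(S) using the standard algorithm.
FOLLOW(S) starts with {$}.
FIRST(S) = {a, b, c}
FIRST(X) = {a, b, c}
FIRST(Y) = {b, c}
FOLLOW(S) = {$}
FOLLOW(X) = {$}
FOLLOW(Y) = {$, b}
Therefore, FOLLOW(S) = {$}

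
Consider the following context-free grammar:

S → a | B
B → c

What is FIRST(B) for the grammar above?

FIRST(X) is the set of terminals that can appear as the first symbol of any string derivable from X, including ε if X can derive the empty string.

We compute FIRST(B) using the standard algorithm.
FIRST(B) = {c}
FIRST(S) = {a, c}
Therefore, FIRST(B) = {c}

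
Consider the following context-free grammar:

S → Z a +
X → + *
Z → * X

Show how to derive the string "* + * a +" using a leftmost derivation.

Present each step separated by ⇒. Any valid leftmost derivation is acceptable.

S ⇒ Z a + ⇒ * X a + ⇒ * + * a +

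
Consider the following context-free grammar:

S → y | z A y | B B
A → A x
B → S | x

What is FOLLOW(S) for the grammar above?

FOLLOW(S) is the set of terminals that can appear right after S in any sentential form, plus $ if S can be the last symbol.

We compute FOLLOW(S) using the standard algorithm.
FOLLOW(S) starts with {$}.
FIRST(A) = {}
FIRST(B) = {x, y, z}
FIRST(S) = {x, y, z}
FOLLOW(A) = {x, y}
FOLLOW(B) = {$, x, y, z}
FOLLOW(S) = {$, x, y, z}
Therefore, FOLLOW(S) = {$, x, y, z}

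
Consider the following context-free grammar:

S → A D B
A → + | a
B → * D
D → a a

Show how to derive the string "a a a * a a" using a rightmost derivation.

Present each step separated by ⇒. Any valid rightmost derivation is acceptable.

S ⇒ A D B ⇒ A D * D ⇒ A D * a a ⇒ A a a * a a ⇒ a a a * a a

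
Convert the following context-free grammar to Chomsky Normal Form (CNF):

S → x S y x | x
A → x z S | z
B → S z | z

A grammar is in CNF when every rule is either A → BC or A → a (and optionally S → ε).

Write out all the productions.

TX → x; TY → y; S → x; TZ → z; A → z; B → z; S → TX X0; X0 → S X1; X1 → TY TX; A → TX X2; X2 → TZ S; B → S TZ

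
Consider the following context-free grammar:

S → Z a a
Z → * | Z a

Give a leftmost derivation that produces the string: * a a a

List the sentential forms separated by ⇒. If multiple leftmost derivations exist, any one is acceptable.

S ⇒ Z a a ⇒ Z a a a ⇒ * a a a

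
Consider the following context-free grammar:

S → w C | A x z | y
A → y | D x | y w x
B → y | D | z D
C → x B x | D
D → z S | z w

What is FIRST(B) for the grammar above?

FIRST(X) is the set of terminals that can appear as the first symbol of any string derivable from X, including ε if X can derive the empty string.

We compute FIRST(B) using the standard algorithm.
FIRST(A) = {y, z}
FIRST(B) = {y, z}
FIRST(C) = {x, z}
FIRST(D) = {z}
FIRST(S) = {w, y, z}
Therefore, FIRST(B) = {y, z}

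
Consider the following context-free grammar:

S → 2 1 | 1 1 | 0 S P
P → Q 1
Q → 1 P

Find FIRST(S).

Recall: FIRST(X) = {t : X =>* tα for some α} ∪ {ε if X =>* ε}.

We compute FIRST(S) using the standard algorithm.
FIRST(P) = {1}
FIRST(Q) = {1}
FIRST(S) = {0, 1, 2}
Therefore, FIRST(S) = {0, 1, 2}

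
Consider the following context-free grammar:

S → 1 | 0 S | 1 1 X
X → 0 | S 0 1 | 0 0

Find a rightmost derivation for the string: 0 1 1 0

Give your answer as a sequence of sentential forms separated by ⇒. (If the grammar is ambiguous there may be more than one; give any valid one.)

S ⇒ 0 S ⇒ 0 1 1 X ⇒ 0 1 1 0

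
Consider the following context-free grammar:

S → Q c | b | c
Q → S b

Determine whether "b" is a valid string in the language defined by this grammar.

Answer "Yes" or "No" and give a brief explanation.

Yes - a valid derivation exists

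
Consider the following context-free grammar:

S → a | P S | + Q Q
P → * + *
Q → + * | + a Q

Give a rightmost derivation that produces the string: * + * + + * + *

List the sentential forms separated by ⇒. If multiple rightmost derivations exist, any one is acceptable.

S ⇒ P S ⇒ P + Q Q ⇒ P + Q + * ⇒ P + + * + * ⇒ * + * + + * + *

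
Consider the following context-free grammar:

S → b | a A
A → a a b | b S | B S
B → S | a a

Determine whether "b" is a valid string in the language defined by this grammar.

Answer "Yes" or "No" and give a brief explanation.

Yes - a valid derivation exists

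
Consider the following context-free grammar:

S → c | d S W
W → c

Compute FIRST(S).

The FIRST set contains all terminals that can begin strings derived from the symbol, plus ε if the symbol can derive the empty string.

We compute FIRST(S) using the standard algorithm.
FIRST(S) = {c, d}
FIRST(W) = {c}
Therefore, FIRST(S) = {c, d}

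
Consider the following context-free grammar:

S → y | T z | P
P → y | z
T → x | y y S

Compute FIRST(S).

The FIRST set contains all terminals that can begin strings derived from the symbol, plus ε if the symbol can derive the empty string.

We compute FIRST(S) using the standard algorithm.
FIRST(P) = {y, z}
FIRST(S) = {x, y, z}
FIRST(T) = {x, y}
Therefore, FIRST(S) = {x, y, z}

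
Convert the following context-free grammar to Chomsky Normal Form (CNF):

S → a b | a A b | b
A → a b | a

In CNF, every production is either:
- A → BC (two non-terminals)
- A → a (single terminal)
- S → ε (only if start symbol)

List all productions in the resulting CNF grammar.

TA → a; TB → b; S → b; A → a; S → TA TB; S → TA X0; X0 → A TB; A → TA TB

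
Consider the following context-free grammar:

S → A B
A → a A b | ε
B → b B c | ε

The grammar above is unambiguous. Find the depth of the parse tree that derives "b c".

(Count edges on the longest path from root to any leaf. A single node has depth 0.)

3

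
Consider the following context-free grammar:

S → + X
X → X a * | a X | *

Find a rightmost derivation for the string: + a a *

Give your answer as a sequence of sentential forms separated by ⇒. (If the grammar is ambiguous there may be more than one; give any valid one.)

S ⇒ + X ⇒ + a X ⇒ + a a X ⇒ + a a *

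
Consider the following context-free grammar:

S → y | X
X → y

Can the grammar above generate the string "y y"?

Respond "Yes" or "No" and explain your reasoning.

No - no valid derivation exists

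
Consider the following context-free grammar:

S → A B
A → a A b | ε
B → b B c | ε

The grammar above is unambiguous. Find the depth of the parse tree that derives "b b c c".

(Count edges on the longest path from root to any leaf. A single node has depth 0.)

4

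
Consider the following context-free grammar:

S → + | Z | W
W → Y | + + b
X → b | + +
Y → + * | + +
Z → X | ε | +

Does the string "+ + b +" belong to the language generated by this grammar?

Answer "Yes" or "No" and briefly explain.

No - no valid derivation exists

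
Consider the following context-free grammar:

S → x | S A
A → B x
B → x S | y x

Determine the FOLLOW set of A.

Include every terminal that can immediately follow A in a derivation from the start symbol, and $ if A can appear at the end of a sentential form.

We compute FOLLOW(A) using the standard algorithm.
FOLLOW(S) starts with {$}.
FIRST(A) = {x, y}
FIRST(B) = {x, y}
FIRST(S) = {x}
FOLLOW(A) = {$, x, y}
FOLLOW(B) = {x}
FOLLOW(S) = {$, x, y}
Therefore, FOLLOW(A) = {$, x, y}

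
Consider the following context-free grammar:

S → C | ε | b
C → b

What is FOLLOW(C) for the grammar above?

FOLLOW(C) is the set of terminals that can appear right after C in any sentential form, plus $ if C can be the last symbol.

We compute FOLLOW(C) using the standard algorithm.
FOLLOW(S) starts with {$}.
FIRST(C) = {b}
FIRST(S) = {b, ε}
FOLLOW(C) = {$}
FOLLOW(S) = {$}
Therefore, FOLLOW(C) = {$}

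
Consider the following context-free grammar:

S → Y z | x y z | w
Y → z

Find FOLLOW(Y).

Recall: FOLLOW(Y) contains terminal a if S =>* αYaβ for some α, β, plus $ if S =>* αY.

We compute FOLLOW(Y) using the standard algorithm.
FOLLOW(S) starts with {$}.
FIRST(S) = {w, x, z}
FIRST(Y) = {z}
FOLLOW(S) = {$}
FOLLOW(Y) = {z}
Therefore, FOLLOW(Y) = {z}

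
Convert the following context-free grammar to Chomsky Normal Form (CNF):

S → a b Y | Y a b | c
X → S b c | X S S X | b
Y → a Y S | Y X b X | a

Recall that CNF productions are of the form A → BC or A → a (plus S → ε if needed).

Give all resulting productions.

TA → a; TB → b; S → c; TC → c; X → b; Y → a; S → TA X0; X0 → TB Y; S → Y X1; X1 → TA TB; X → S X2; X2 → TB TC; X → X X3; X3 → S X4; X4 → S X; Y → TA X5; X5 → Y S; Y → Y X6; X6 → X X7; X7 → TB X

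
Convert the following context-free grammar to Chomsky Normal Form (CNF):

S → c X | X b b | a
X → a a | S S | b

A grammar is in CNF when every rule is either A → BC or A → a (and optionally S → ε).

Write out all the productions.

TC → c; TB → b; S → a; TA → a; X → b; S → TC X; S → X X0; X0 → TB TB; X → TA TA; X → S S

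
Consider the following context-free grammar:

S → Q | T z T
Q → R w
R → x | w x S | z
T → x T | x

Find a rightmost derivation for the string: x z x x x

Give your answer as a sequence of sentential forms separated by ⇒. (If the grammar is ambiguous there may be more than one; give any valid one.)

S ⇒ T z T ⇒ T z x T ⇒ T z x x T ⇒ T z x x x ⇒ x z x x x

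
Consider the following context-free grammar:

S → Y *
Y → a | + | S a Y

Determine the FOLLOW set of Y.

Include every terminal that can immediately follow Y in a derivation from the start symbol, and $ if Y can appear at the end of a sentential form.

We compute FOLLOW(Y) using the standard algorithm.
FOLLOW(S) starts with {$}.
FIRST(S) = {+, a}
FIRST(Y) = {+, a}
FOLLOW(S) = {$, a}
FOLLOW(Y) = {*}
Therefore, FOLLOW(Y) = {*}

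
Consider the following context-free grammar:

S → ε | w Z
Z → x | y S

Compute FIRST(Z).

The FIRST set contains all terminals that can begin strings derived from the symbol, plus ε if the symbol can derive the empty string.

We compute FIRST(Z) using the standard algorithm.
FIRST(S) = {w, ε}
FIRST(Z) = {x, y}
Therefore, FIRST(Z) = {x, y}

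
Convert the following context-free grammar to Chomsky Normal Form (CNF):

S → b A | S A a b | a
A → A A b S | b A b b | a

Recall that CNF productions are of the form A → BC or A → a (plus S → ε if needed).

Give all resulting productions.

TB → b; TA → a; S → a; A → a; S → TB A; S → S X0; X0 → A X1; X1 → TA TB; A → A X2; X2 → A X3; X3 → TB S; A → TB X4; X4 → A X5; X5 → TB TB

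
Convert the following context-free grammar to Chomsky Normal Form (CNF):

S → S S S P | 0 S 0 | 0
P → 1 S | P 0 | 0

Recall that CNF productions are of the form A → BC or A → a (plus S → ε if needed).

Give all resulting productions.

T0 → 0; S → 0; T1 → 1; P → 0; S → S X0; X0 → S X1; X1 → S P; S → T0 X2; X2 → S T0; P → T1 S; P → P T0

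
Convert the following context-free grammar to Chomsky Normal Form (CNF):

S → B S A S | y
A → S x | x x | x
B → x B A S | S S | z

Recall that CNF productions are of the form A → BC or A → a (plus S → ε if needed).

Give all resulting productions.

S → y; TX → x; A → x; B → z; S → B X0; X0 → S X1; X1 → A S; A → S TX; A → TX TX; B → TX X2; X2 → B X3; X3 → A S; B → S S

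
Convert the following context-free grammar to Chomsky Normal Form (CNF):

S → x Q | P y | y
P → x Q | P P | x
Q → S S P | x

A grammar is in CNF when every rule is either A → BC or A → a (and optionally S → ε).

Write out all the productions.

TX → x; TY → y; S → y; P → x; Q → x; S → TX Q; S → P TY; P → TX Q; P → P P; Q → S X0; X0 → S P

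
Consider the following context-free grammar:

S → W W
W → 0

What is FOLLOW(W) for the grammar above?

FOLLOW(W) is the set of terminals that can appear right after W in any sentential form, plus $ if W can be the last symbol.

We compute FOLLOW(W) using the standard algorithm.
FOLLOW(S) starts with {$}.
FIRST(S) = {0}
FIRST(W) = {0}
FOLLOW(S) = {$}
FOLLOW(W) = {$, 0}
Therefore, FOLLOW(W) = {$, 0}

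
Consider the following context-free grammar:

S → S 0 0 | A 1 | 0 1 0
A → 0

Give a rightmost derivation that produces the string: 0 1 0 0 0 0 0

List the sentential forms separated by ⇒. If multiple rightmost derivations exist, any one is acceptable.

S ⇒ S 0 0 ⇒ S 0 0 0 0 ⇒ 0 1 0 0 0 0 0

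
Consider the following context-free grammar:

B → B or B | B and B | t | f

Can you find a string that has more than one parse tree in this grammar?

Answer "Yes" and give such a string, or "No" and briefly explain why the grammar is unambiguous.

Yes - the string 't and f and f or f' has two distinct parse trees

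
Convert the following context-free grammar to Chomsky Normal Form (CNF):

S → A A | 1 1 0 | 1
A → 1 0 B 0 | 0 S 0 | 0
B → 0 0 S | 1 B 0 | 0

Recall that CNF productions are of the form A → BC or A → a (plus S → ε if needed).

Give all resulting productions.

T1 → 1; T0 → 0; S → 1; A → 0; B → 0; S → A A; S → T1 X0; X0 → T1 T0; A → T1 X1; X1 → T0 X2; X2 → B T0; A → T0 X3; X3 → S T0; B → T0 X4; X4 → T0 S; B → T1 X5; X5 → B T0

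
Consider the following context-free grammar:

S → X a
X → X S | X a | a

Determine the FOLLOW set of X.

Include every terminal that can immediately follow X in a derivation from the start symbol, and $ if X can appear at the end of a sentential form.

We compute FOLLOW(X) using the standard algorithm.
FOLLOW(S) starts with {$}.
FIRST(S) = {a}
FIRST(X) = {a}
FOLLOW(S) = {$, a}
FOLLOW(X) = {a}
Therefore, FOLLOW(X) = {a}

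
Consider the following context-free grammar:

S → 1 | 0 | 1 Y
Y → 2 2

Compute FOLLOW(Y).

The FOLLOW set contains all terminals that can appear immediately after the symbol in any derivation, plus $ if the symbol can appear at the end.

We compute FOLLOW(Y) using the standard algorithm.
FOLLOW(S) starts with {$}.
FIRST(S) = {0, 1}
FIRST(Y) = {2}
FOLLOW(S) = {$}
FOLLOW(Y) = {$}
Therefore, FOLLOW(Y) = {$}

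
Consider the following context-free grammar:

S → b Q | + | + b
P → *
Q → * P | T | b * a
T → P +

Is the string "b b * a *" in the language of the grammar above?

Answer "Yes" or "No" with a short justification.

No - no valid derivation exists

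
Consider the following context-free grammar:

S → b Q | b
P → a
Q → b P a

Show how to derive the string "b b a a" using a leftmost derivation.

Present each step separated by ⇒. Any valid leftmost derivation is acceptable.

S ⇒ b Q ⇒ b b P a ⇒ b b a a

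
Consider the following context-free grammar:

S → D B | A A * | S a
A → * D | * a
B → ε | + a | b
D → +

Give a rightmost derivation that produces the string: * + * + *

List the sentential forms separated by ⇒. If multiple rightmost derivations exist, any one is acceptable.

S ⇒ A A * ⇒ A * D * ⇒ A * + * ⇒ * D * + * ⇒ * + * + *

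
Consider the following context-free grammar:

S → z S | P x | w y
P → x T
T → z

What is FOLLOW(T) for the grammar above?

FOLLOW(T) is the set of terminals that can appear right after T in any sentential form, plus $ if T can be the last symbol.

We compute FOLLOW(T) using the standard algorithm.
FOLLOW(S) starts with {$}.
FIRST(P) = {x}
FIRST(S) = {w, x, z}
FIRST(T) = {z}
FOLLOW(P) = {x}
FOLLOW(S) = {$}
FOLLOW(T) = {x}
Therefore, FOLLOW(T) = {x}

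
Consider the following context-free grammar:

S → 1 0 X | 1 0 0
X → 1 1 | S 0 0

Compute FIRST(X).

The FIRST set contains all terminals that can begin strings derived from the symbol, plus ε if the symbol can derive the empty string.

We compute FIRST(X) using the standard algorithm.
FIRST(S) = {1}
FIRST(X) = {1}
Therefore, FIRST(X) = {1}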